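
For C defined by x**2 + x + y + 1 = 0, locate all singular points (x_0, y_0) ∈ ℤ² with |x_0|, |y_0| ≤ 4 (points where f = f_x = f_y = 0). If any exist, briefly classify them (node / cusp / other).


No singular points in the scanned grid; C is smooth there.

Compute partial derivatives:
  f_x = 2*x + 1.
  f_y = 1.
f_y = 1 is a nonzero constant, so f_y never vanishes: no point (x, y) can satisfy f = f_x = f_y = 0. In particular no (x, y) ∈ {−4, ..., 4}² is singular; the curve is smooth.


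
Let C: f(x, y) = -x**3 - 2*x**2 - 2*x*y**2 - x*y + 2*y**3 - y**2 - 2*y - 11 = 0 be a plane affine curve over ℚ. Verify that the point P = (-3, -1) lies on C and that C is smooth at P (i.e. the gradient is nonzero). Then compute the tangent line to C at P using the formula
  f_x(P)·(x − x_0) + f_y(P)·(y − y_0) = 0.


Tangent line at P: -16*x - 3*y - 51 = 0.

Step 1: f(-3, -1) = 0, so P lies on C.
Step 2: partial derivatives
  f_x(x, y) = -3*x**2 - 4*x - 2*y**2 - y, f_y(x, y) = -4*x*y - x + 6*y**2 - 2*y - 2.
  f_x(P) = -16, f_y(P) = -3 (gradient nonzero, so P is smooth).
Step 3: tangent line at P: -16·(x − -3) + -3·(y − -1) = 0.
Expanding: -16*x - 3*y - 51 = 0.


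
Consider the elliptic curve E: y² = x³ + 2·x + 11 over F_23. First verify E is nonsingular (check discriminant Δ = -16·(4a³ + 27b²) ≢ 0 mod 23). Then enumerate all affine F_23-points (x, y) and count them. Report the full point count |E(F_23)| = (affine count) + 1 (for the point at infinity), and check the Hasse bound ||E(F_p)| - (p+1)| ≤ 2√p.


Affine points = {(2, 0), (5, 10), (5, 13), (6, 3), (6, 20), (7, 0), (13, 7), (13, 16), (14, 0), (15, 9), (15, 14), (17, 6), (17, 17), (19, 10), (19, 13), (20, 1), (20, 22), (22, 10), (22, 13)}; affine count = 19; |E(F_23)| = 20.

Discriminant check: Δ ∝ 4a³ + 27b² = 4·2³ + 27·11² = 4·8 + 27·121 ≡ 10 (mod 23). Nonzero ⇒ E is nonsingular.
For each x ∈ F_23, compute rhs = x³ + 2·x + 11 mod 23, then count y ∈ F_23 with y² ≡ rhs.
  x = 0: rhs = 11, matching y values: none (0 points).
  x = 1: rhs = 14, matching y values: none (0 points).
  x = 2: rhs = 0, matching y values: 0 (1 points).
  x = 3: rhs = 21, matching y values: none (0 points).
  x = 4: rhs = 14, matching y values: none (0 points).
  x = 5: rhs = 8, matching y values: 10, 13 (2 points).
  x = 6: rhs = 9, matching y values: 3, 20 (2 points).
  x = 7: rhs = 0, matching y values: 0 (1 points).
  x = 8: rhs = 10, matching y values: none (0 points).
  x = 9: rhs = 22, matching y values: none (0 points).
  x = 10: rhs = 19, matching y values: none (0 points).
  x = 11: rhs = 7, matching y values: none (0 points).
  x = 12: rhs = 15, matching y values: none (0 points).
  x = 13: rhs = 3, matching y values: 7, 16 (2 points).
  x = 14: rhs = 0, matching y values: 0 (1 points).
  x = 15: rhs = 12, matching y values: 9, 14 (2 points).
  x = 16: rhs = 22, matching y values: none (0 points).
  x = 17: rhs = 13, matching y values: 6, 17 (2 points).
  x = 18: rhs = 14, matching y values: none (0 points).
  x = 19: rhs = 8, matching y values: 10, 13 (2 points).
  x = 20: rhs = 1, matching y values: 1, 22 (2 points).
  x = 21: rhs = 22, matching y values: none (0 points).
  x = 22: rhs = 8, matching y values: 10, 13 (2 points).
Total affine count: 19.
Full point count |E(F_23)| = 19 + 1 = 20.
Hasse bound: |20 − (23+1)| = |-4| = 4 ≤ 2√23 ≈ 9.5917 ✓.


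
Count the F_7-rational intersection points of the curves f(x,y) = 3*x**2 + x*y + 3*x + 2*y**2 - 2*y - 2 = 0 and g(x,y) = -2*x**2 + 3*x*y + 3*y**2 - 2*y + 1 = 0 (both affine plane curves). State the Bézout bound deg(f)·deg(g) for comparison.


Common zeros: {(3, 6)}; count = 1; Bézout bound = 4.

deg(f) = 2, deg(g) = 2, so Bézout bound = 4.
Scan x ∈ F_7. For each x, list the y ∈ F_7 with f(x, y) ≡ 0 and those with g(x, y) ≡ 0 (mod 7); the common zeros in that column are the intersection.
  x = 0: f ≡ 0 at y ∈ ∅; g ≡ 0 at y ∈ ∅; common: ∅.
  x = 1: f ≡ 0 at y ∈ {5, 6}; g ≡ 0 at y ∈ ∅; common: ∅.
  x = 2: f ≡ 0 at y ∈ ∅; g ≡ 0 at y ∈ {0, 1}; common: ∅.
  x = 3: f ≡ 0 at y ∈ {4, 6}; g ≡ 0 at y ∈ {1, 6}; common: {6}.
  x = 4: f ≡ 0 at y ∈ {2, 4}; g ≡ 0 at y ∈ ∅; common: ∅.
  x = 5: f ≡ 0 at y ∈ ∅; g ≡ 0 at y ∈ {0, 5}; common: ∅.
  x = 6: f ≡ 0 at y ∈ {2, 3}; g ≡ 0 at y ∈ {5, 6}; common: ∅.
Collecting: common zeros = {(3, 6)}, so the count is 1.
Comparison with the Bézout bound: 1 ≤ 4 = deg(f)·deg(g), as expected for curves with no common component (the affine F_7-count falls short of the bound because intersections may lie at infinity, over extension fields, or carry multiplicity).


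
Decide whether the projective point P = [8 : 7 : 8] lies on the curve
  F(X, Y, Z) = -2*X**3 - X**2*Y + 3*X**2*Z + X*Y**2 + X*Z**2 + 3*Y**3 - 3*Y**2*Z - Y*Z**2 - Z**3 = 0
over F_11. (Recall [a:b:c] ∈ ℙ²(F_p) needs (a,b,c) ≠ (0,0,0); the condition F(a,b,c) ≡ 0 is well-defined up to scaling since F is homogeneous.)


F(8,7,8) ≡ 4 (mod 11); P is NOT on the curve.

Evaluate F(8, 7, 8) term-by-term (mod 11).
  -2*X**3 ↦ -2·512·1·1 = -1024
  -X**2*Y ↦ -1·64·7·1 = -448
  3*X**2*Z ↦ 3·64·1·8 = 1536
  X*Y**2 ↦ 1·8·49·1 = 392
  X*Z**2 ↦ 1·8·1·64 = 512
  3*Y**3 ↦ 3·1·343·1 = 1029
  -3*Y**2*Z ↦ -3·1·49·8 = -1176
  -Y*Z**2 ↦ -1·1·7·64 = -448
  -Z**3 ↦ -1·1·1·512 = -512
Sum: F(8, 7, 8) = (-1024) + (-448) + (1536) + (392) + (512) + (1029) + (-1176) + (-448) + (-512) = -139.
Reducing mod 11: -139 ≡ 4 (mod 11).
Since F(a, b, c) ≡ 4 ≠ 0 (mod 11), P does NOT lie on the curve.


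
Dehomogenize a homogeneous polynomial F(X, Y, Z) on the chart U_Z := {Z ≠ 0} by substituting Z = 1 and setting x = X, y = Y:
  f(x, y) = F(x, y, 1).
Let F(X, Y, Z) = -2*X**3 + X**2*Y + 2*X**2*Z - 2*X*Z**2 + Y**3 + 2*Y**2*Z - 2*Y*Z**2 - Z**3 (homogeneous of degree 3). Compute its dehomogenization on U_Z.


f(x, y) = -2*x**3 + x**2*y + 2*x**2 - 2*x + y**3 + 2*y**2 - 2*y - 1

On U_Z we set Z = 1. Each monomial c·X^i·Y^j·Z^k in F becomes c·x^i·y^j·1^k = c·x^i·y^j.
Substituting Z = 1: F(X, Y, 1) = -2*x**3 + x**2*y + 2*x**2 - 2*x + y**3 + 2*y**2 - 2*y - 1.
Note: deg(f) ≤ deg(F) = 3; strict inequality happens when F is divisible by Z (lost terms).


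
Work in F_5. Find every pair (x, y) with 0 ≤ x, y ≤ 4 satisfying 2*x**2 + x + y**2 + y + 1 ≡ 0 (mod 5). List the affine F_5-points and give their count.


Affine F_5-points: {(1, 2)}; count = 1.

For each of the 25 pairs (x, y) ∈ F_5², evaluate f(x, y) mod 5. Record the zeros.
  x = 0: [0↦1, 1↦3, 2↦2, 3↦3, 4↦1]  zeros at y ∈ ∅
  x = 1: [0↦4, 1↦1, 2↦0, 3↦1, 4↦4]  zeros at y ∈ {2}
  x = 2: [0↦1, 1↦3, 2↦2, 3↦3, 4↦1]  zeros at y ∈ ∅
  x = 3: [0↦2, 1↦4, 2↦3, 3↦4, 4↦2]  zeros at y ∈ ∅
  x = 4: [0↦2, 1↦4, 2↦3, 3↦4, 4↦2]  zeros at y ∈ ∅
Collecting zeros: affine points = {(1, 2)}.
Total count |C(F_5)_aff| = 1.


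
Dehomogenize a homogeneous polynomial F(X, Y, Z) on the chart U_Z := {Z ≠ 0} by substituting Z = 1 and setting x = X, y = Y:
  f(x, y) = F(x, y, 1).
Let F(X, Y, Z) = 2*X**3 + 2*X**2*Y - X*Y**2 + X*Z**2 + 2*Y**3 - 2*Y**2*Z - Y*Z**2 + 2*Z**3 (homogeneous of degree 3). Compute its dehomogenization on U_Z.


f(x, y) = 2*x**3 + 2*x**2*y - x*y**2 + x + 2*y**3 - 2*y**2 - y + 2

On U_Z we set Z = 1. Each monomial c·X^i·Y^j·Z^k in F becomes c·x^i·y^j·1^k = c·x^i·y^j.
Substituting Z = 1: F(X, Y, 1) = 2*x**3 + 2*x**2*y - x*y**2 + x + 2*y**3 - 2*y**2 - y + 2.
Note: deg(f) ≤ deg(F) = 3; strict inequality happens when F is divisible by Z (lost terms).


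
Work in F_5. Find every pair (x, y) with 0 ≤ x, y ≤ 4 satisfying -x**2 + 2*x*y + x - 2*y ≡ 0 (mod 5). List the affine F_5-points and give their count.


Affine F_5-points: {(0, 0), (1, 0), (1, 1), (1, 2), (1, 3), (1, 4), (2, 1), (3, 4), (4, 2)}; count = 9.

For each of the 25 pairs (x, y) ∈ F_5², evaluate f(x, y) mod 5. Record the zeros.
  x = 0: [0↦0, 1↦3, 2↦1, 3↦4, 4↦2]  zeros at y ∈ {0}
  x = 1: [0↦0, 1↦0, 2↦0, 3↦0, 4↦0]  zeros at y ∈ {0, 1, 2, 3, 4}
  x = 2: [0↦3, 1↦0, 2↦2, 3↦4, 4↦1]  zeros at y ∈ {1}
  x = 3: [0↦4, 1↦3, 2↦2, 3↦1, 4↦0]  zeros at y ∈ {4}
  x = 4: [0↦3, 1↦4, 2↦0, 3↦1, 4↦2]  zeros at y ∈ {2}
Collecting zeros: affine points = {(0, 0), (1, 0), (1, 1), (1, 2), (1, 3), (1, 4), (2, 1), (3, 4), (4, 2)}.
Total count |C(F_5)_aff| = 9.


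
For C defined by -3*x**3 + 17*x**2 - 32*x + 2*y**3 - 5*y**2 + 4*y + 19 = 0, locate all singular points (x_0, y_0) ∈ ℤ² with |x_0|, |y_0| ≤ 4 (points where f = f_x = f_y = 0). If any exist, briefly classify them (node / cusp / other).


Singular points: {(2, 1)}; classification: node.

Compute partial derivatives:
  f_x = -9*x**2 + 34*x - 32.
  f_y = 6*y**2 - 10*y + 4.
Scan x_0 ∈ {−4, ..., 4}. For each x_0, f_y(x_0, y) is a polynomial in y; find its integer roots y ∈ {−4, ..., 4}, then test f_x and f at those candidates.
  x = -4: f_y(-4, y) = 6*y**2 - 10*y + 4; vanishes at y ∈ {1}. (-4, 1): f_x = -312 ≠ 0.
  x = -3: f_y(-3, y) = 6*y**2 - 10*y + 4; vanishes at y ∈ {1}. (-3, 1): f_x = -215 ≠ 0.
  x = -2: f_y(-2, y) = 6*y**2 - 10*y + 4; vanishes at y ∈ {1}. (-2, 1): f_x = -136 ≠ 0.
  x = -1: f_y(-1, y) = 6*y**2 - 10*y + 4; vanishes at y ∈ {1}. (-1, 1): f_x = -75 ≠ 0.
  x = 0: f_y(0, y) = 6*y**2 - 10*y + 4; vanishes at y ∈ {1}. (0, 1): f_x = -32 ≠ 0.
  x = 1: f_y(1, y) = 6*y**2 - 10*y + 4; vanishes at y ∈ {1}. (1, 1): f_x = -7 ≠ 0.
  x = 2: f_y(2, y) = 6*y**2 - 10*y + 4; vanishes at y ∈ {1}. (2, 1): f_x = 0, f = 0 — SINGULAR.
  x = 3: f_y(3, y) = 6*y**2 - 10*y + 4; vanishes at y ∈ {1}. (3, 1): f_x = -11 ≠ 0.
  x = 4: f_y(4, y) = 6*y**2 - 10*y + 4; vanishes at y ∈ {1}. (4, 1): f_x = -40 ≠ 0.
Only singular point on the grid: (2, 1).
Classify: substitute x = 2 + u, y = 1 + v and expand: f = -3*u**3 - u**2 + 2*v**3 + v**2.
No constant or linear terms (consistent with a singular point). Quadratic part: -u**2 + v**2. Cubic part: -3*u**3 + 2*v**3.
The quadratic part v**2 - u**2 = (v − u)(v + u) splits into two distinct linear factors, so there are two distinct tangent lines y − 1 = ±(x − 2) — this is a node (ordinary double point).
Classification: node.


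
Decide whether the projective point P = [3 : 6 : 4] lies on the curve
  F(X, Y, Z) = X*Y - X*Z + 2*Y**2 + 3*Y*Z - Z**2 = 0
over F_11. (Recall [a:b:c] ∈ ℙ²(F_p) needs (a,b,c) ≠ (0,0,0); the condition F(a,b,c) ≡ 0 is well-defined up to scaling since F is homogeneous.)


F(3,6,4) ≡ 2 (mod 11); P is NOT on the curve.

Evaluate F(3, 6, 4) term-by-term (mod 11).
  X*Y ↦ 1·3·6·1 = 18
  -X*Z ↦ -1·3·1·4 = -12
  2*Y**2 ↦ 2·1·36·1 = 72
  3*Y*Z ↦ 3·1·6·4 = 72
  -Z**2 ↦ -1·1·1·16 = -16
Sum: F(3, 6, 4) = (18) + (-12) + (72) + (72) + (-16) = 134.
Reducing mod 11: 134 ≡ 2 (mod 11).
Since F(a, b, c) ≡ 2 ≠ 0 (mod 11), P does NOT lie on the curve.


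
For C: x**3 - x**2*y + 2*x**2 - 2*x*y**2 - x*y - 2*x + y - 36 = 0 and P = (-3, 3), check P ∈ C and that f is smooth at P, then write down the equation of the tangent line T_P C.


Tangent line at P: 10*x + 31*y - 63 = 0.

Step 1: f(-3, 3) = 0, so P lies on C.
Step 2: partial derivatives
  f_x(x, y) = 3*x**2 - 2*x*y + 4*x - 2*y**2 - y - 2, f_y(x, y) = -x**2 - 4*x*y - x + 1.
  f_x(P) = 10, f_y(P) = 31 (gradient nonzero, so P is smooth).
Step 3: tangent line at P: 10·(x − -3) + 31·(y − 3) = 0.
Expanding: 10*x + 31*y - 63 = 0.


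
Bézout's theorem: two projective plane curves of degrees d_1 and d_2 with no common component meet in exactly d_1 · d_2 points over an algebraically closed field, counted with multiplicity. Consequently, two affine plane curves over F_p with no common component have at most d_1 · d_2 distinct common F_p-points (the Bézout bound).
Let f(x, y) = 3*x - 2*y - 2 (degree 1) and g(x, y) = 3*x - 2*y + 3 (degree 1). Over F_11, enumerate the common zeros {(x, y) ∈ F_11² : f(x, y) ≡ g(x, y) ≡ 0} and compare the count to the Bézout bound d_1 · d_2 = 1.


Common zeros: ∅; count = 0; Bézout bound = 1.

deg(f) = 1, deg(g) = 1, so Bézout bound = 1.
Scan x ∈ F_11. For each x, list the y ∈ F_11 with f(x, y) ≡ 0 and those with g(x, y) ≡ 0 (mod 11); the common zeros in that column are the intersection.
  x = 0: f ≡ 0 at y ∈ {10}; g ≡ 0 at y ∈ {7}; common: ∅.
  x = 1: f ≡ 0 at y ∈ {6}; g ≡ 0 at y ∈ {3}; common: ∅.
  x = 2: f ≡ 0 at y ∈ {2}; g ≡ 0 at y ∈ {10}; common: ∅.
  x = 3: f ≡ 0 at y ∈ {9}; g ≡ 0 at y ∈ {6}; common: ∅.
  x = 4: f ≡ 0 at y ∈ {5}; g ≡ 0 at y ∈ {2}; common: ∅.
  x = 5: f ≡ 0 at y ∈ {1}; g ≡ 0 at y ∈ {9}; common: ∅.
  x = 6: f ≡ 0 at y ∈ {8}; g ≡ 0 at y ∈ {5}; common: ∅.
  x = 7: f ≡ 0 at y ∈ {4}; g ≡ 0 at y ∈ {1}; common: ∅.
  x = 8: f ≡ 0 at y ∈ {0}; g ≡ 0 at y ∈ {8}; common: ∅.
  x = 9: f ≡ 0 at y ∈ {7}; g ≡ 0 at y ∈ {4}; common: ∅.
  x = 10: f ≡ 0 at y ∈ {3}; g ≡ 0 at y ∈ {0}; common: ∅.
Collecting: common zeros = ∅, so the count is 0.
Comparison with the Bézout bound: 0 ≤ 1 = deg(f)·deg(g), as expected for curves with no common component (the affine F_11-count falls short of the bound because intersections may lie at infinity, over extension fields, or carry multiplicity).


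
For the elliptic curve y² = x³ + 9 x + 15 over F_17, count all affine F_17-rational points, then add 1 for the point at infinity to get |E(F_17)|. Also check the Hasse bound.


Affine points = {(0, 7), (0, 10), (1, 5), (1, 12), (3, 1), (3, 16), (4, 8), (4, 9), (5, 7), (5, 10), (6, 8), (6, 9), (7, 8), (7, 9), (8, 2), (8, 15), (9, 3), (9, 14), (10, 0), (11, 0), (12, 7), (12, 10), (13, 0)}; affine count = 23; |E(F_17)| = 24.

Discriminant check: Δ ∝ 4a³ + 27b² = 4·9³ + 27·15² = 4·729 + 27·225 ≡ 15 (mod 17). Nonzero ⇒ E is nonsingular.
For each x ∈ F_17, compute rhs = x³ + 9·x + 15 mod 17, then count y ∈ F_17 with y² ≡ rhs.
  x = 0: rhs = 15, matching y values: 7, 10 (2 points).
  x = 1: rhs = 8, matching y values: 5, 12 (2 points).
  x = 2: rhs = 7, matching y values: none (0 points).
  x = 3: rhs = 1, matching y values: 1, 16 (2 points).
  x = 4: rhs = 13, matching y values: 8, 9 (2 points).
  x = 5: rhs = 15, matching y values: 7, 10 (2 points).
  x = 6: rhs = 13, matching y values: 8, 9 (2 points).
  x = 7: rhs = 13, matching y values: 8, 9 (2 points).
  x = 8: rhs = 4, matching y values: 2, 15 (2 points).
  x = 9: rhs = 9, matching y values: 3, 14 (2 points).
  x = 10: rhs = 0, matching y values: 0 (1 points).
  x = 11: rhs = 0, matching y values: 0 (1 points).
  x = 12: rhs = 15, matching y values: 7, 10 (2 points).
  x = 13: rhs = 0, matching y values: 0 (1 points).
  x = 14: rhs = 12, matching y values: none (0 points).
  x = 15: rhs = 6, matching y values: none (0 points).
  x = 16: rhs = 5, matching y values: none (0 points).
Total affine count: 23.
Full point count |E(F_17)| = 23 + 1 = 24.
Hasse bound: |24 − (17+1)| = |6| = 6 ≤ 2√17 ≈ 8.2462 ✓.


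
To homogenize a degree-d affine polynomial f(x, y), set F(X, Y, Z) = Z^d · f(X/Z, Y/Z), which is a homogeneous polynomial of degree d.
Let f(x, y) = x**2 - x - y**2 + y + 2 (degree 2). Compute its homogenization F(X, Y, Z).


F(X, Y, Z) = X**2 - X*Z - Y**2 + Y*Z + 2*Z**2

deg(f) = 2.
Substitute x = X/Z, y = Y/Z into f, then multiply by Z^2.
  monomial 1·x^2·y^0 ↦ 1·X^2·Y^0·Z^0.
  monomial -1·x^1·y^0 ↦ -1·X^1·Y^0·Z^1.
  monomial -1·x^0·y^2 ↦ -1·X^0·Y^2·Z^0.
  monomial 1·x^0·y^1 ↦ 1·X^0·Y^1·Z^1.
  monomial 2·x^0·y^0 ↦ 2·X^0·Y^0·Z^2.
Collecting: F(X, Y, Z) = X**2 - X*Z - Y**2 + Y*Z + 2*Z**2.


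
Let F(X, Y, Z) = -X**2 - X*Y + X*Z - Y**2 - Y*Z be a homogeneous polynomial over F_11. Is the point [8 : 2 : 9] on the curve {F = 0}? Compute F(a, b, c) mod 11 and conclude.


F(8,2,9) ≡ 3 (mod 11); P is NOT on the curve.

Evaluate F(8, 2, 9) term-by-term (mod 11).
  -X**2 ↦ -1·64·1·1 = -64
  -X*Y ↦ -1·8·2·1 = -16
  X*Z ↦ 1·8·1·9 = 72
  -Y**2 ↦ -1·1·4·1 = -4
  -Y*Z ↦ -1·1·2·9 = -18
Sum: F(8, 2, 9) = (-64) + (-16) + (72) + (-4) + (-18) = -30.
Reducing mod 11: -30 ≡ 3 (mod 11).
Since F(a, b, c) ≡ 3 ≠ 0 (mod 11), P does NOT lie on the curve.


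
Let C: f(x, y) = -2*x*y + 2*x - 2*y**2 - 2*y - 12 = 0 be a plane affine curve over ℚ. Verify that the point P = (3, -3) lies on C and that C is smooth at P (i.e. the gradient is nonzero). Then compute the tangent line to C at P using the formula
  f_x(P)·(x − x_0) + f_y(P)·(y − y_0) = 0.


Tangent line at P: 8*x + 4*y - 12 = 0.

Step 1: f(3, -3) = 0, so P lies on C.
Step 2: partial derivatives
  f_x(x, y) = 2 - 2*y, f_y(x, y) = -2*x - 4*y - 2.
  f_x(P) = 8, f_y(P) = 4 (gradient nonzero, so P is smooth).
Step 3: tangent line at P: 8·(x − 3) + 4·(y − -3) = 0.
Expanding: 8*x + 4*y - 12 = 0.


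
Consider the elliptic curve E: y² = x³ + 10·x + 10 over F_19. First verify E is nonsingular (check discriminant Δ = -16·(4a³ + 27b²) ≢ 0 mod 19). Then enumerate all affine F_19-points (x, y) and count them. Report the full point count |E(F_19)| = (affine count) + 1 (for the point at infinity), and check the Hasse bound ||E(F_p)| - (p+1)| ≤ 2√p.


Affine points = {(2, 0), (4, 0), (6, 1), (6, 18), (7, 9), (7, 10), (11, 8), (11, 11), (13, 0), (14, 5), (14, 14), (15, 1), (15, 18), (17, 1), (17, 18)}; affine count = 15; |E(F_19)| = 16.

Discriminant check: Δ ∝ 4a³ + 27b² = 4·10³ + 27·10² = 4·1000 + 27·100 ≡ 12 (mod 19). Nonzero ⇒ E is nonsingular.
For each x ∈ F_19, compute rhs = x³ + 10·x + 10 mod 19, then count y ∈ F_19 with y² ≡ rhs.
  x = 0: rhs = 10, matching y values: none (0 points).
  x = 1: rhs = 2, matching y values: none (0 points).
  x = 2: rhs = 0, matching y values: 0 (1 points).
  x = 3: rhs = 10, matching y values: none (0 points).
  x = 4: rhs = 0, matching y values: 0 (1 points).
  x = 5: rhs = 14, matching y values: none (0 points).
  x = 6: rhs = 1, matching y values: 1, 18 (2 points).
  x = 7: rhs = 5, matching y values: 9, 10 (2 points).
  x = 8: rhs = 13, matching y values: none (0 points).
  x = 9: rhs = 12, matching y values: none (0 points).
  x = 10: rhs = 8, matching y values: none (0 points).
  x = 11: rhs = 7, matching y values: 8, 11 (2 points).
  x = 12: rhs = 15, matching y values: none (0 points).
  x = 13: rhs = 0, matching y values: 0 (1 points).
  x = 14: rhs = 6, matching y values: 5, 14 (2 points).
  x = 15: rhs = 1, matching y values: 1, 18 (2 points).
  x = 16: rhs = 10, matching y values: none (0 points).
  x = 17: rhs = 1, matching y values: 1, 18 (2 points).
  x = 18: rhs = 18, matching y values: none (0 points).
Total affine count: 15.
Full point count |E(F_19)| = 15 + 1 = 16.
Hasse bound: |16 − (19+1)| = |-4| = 4 ≤ 2√19 ≈ 8.7178 ✓.


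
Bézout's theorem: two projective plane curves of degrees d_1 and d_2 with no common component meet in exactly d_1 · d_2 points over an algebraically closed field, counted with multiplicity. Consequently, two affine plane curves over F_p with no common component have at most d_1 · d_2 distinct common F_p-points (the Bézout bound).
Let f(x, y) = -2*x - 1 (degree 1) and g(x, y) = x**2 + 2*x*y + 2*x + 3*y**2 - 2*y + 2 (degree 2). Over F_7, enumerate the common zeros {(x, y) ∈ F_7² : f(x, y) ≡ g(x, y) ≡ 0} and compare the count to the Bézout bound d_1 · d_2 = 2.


Common zeros: {(3, 3), (3, 5)}; count = 2; Bézout bound = 2.

deg(f) = 1, deg(g) = 2, so Bézout bound = 2.
Scan x ∈ F_7. For each x, list the y ∈ F_7 with f(x, y) ≡ 0 and those with g(x, y) ≡ 0 (mod 7); the common zeros in that column are the intersection.
  x = 0: f ≡ 0 at y ∈ ∅; g ≡ 0 at y ∈ {4, 6}; common: ∅.
  x = 1: f ≡ 0 at y ∈ ∅; g ≡ 0 at y ∈ ∅; common: ∅.
  x = 2: f ≡ 0 at y ∈ ∅; g ≡ 0 at y ∈ ∅; common: ∅.
  x = 3: f ≡ 0 at y ∈ {0, 1, 2, 3, 4, 5, 6}; g ≡ 0 at y ∈ {3, 5}; common: {3, 5}.
  x = 4: f ≡ 0 at y ∈ ∅; g ≡ 0 at y ∈ {1, 4}; common: ∅.
  x = 5: f ≡ 0 at y ∈ ∅; g ≡ 0 at y ∈ ∅; common: ∅.
  x = 6: f ≡ 0 at y ∈ ∅; g ≡ 0 at y ∈ {1, 5}; common: ∅.
Collecting: common zeros = {(3, 3), (3, 5)}, so the count is 2.
Comparison with the Bézout bound: 2 ≤ 2 = deg(f)·deg(g), as expected for curves with no common component (the bound is attained).


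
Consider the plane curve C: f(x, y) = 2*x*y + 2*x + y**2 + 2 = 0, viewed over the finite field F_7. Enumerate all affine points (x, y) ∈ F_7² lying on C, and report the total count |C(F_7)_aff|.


Affine F_7-points: {(1, 1), (1, 4), (3, 3), (3, 5), (6, 0), (6, 2)}; count = 6.

For each of the 49 pairs (x, y) ∈ F_7², evaluate f(x, y) mod 7. Record the zeros.
  x = 0: [0↦2, 1↦3, 2↦6, 3↦4, 4↦4, 5↦6, 6↦3]  zeros at y ∈ ∅
  x = 1: [0↦4, 1↦0, 2↦5, 3↦5, 4↦0, 5↦4, 6↦3]  zeros at y ∈ {1, 4}
  x = 2: [0↦6, 1↦4, 2↦4, 3↦6, 4↦3, 5↦2, 6↦3]  zeros at y ∈ ∅
  x = 3: [0↦1, 1↦1, 2↦3, 3↦0, 4↦6, 5↦0, 6↦3]  zeros at y ∈ {3, 5}
  x = 4: [0↦3, 1↦5, 2↦2, 3↦1, 4↦2, 5↦5, 6↦3]  zeros at y ∈ ∅
  x = 5: [0↦5, 1↦2, 2↦1, 3↦2, 4↦5, 5↦3, 6↦3]  zeros at y ∈ ∅
  x = 6: [0↦0, 1↦6, 2↦0, 3↦3, 4↦1, 5↦1, 6↦3]  zeros at y ∈ {0, 2}
Collecting zeros: affine points = {(1, 1), (1, 4), (3, 3), (3, 5), (6, 0), (6, 2)}.
Total count |C(F_7)_aff| = 6.


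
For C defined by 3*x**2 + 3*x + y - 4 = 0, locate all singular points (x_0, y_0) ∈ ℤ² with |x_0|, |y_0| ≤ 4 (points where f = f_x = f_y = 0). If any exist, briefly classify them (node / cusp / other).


No singular points in the scanned grid; C is smooth there.

Compute partial derivatives:
  f_x = 6*x + 3.
  f_y = 1.
f_y = 1 is a nonzero constant, so f_y never vanishes: no point (x, y) can satisfy f = f_x = f_y = 0. In particular no (x, y) ∈ {−4, ..., 4}² is singular; the curve is smooth.


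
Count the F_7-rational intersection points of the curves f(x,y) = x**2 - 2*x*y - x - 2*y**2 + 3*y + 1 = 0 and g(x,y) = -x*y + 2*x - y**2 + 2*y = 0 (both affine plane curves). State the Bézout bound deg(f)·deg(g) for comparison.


Common zeros: {(2, 2), (3, 2)}; count = 2; Bézout bound = 4.

deg(f) = 2, deg(g) = 2, so Bézout bound = 4.
Scan x ∈ F_7. For each x, list the y ∈ F_7 with f(x, y) ≡ 0 and those with g(x, y) ≡ 0 (mod 7); the common zeros in that column are the intersection.
  x = 0: f ≡ 0 at y ∈ ∅; g ≡ 0 at y ∈ {0, 2}; common: ∅.
  x = 1: f ≡ 0 at y ∈ {1, 3}; g ≡ 0 at y ∈ {2, 6}; common: ∅.
  x = 2: f ≡ 0 at y ∈ {1, 2}; g ≡ 0 at y ∈ {2, 5}; common: {2}.
  x = 3: f ≡ 0 at y ∈ {0, 2}; g ≡ 0 at y ∈ {2, 4}; common: {2}.
  x = 4: f ≡ 0 at y ∈ ∅; g ≡ 0 at y ∈ {2, 3}; common: ∅.
  x = 5: f ≡ 0 at y ∈ {0}; g ≡ 0 at y ∈ {2}; common: ∅.
  x = 6: f ≡ 0 at y ∈ {3}; g ≡ 0 at y ∈ {1, 2}; common: ∅.
Collecting: common zeros = {(2, 2), (3, 2)}, so the count is 2.
Comparison with the Bézout bound: 2 ≤ 4 = deg(f)·deg(g), as expected for curves with no common component (the affine F_7-count falls short of the bound because intersections may lie at infinity, over extension fields, or carry multiplicity).


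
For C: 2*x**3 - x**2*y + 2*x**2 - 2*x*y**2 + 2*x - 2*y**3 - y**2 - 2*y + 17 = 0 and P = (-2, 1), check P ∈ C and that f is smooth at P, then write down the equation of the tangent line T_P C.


Tangent line at P: 20*x - 6*y + 46 = 0.

Step 1: f(-2, 1) = 0, so P lies on C.
Step 2: partial derivatives
  f_x(x, y) = 6*x**2 - 2*x*y + 4*x - 2*y**2 + 2, f_y(x, y) = -x**2 - 4*x*y - 6*y**2 - 2*y - 2.
  f_x(P) = 20, f_y(P) = -6 (gradient nonzero, so P is smooth).
Step 3: tangent line at P: 20·(x − -2) + -6·(y − 1) = 0.
Expanding: 20*x - 6*y + 46 = 0.


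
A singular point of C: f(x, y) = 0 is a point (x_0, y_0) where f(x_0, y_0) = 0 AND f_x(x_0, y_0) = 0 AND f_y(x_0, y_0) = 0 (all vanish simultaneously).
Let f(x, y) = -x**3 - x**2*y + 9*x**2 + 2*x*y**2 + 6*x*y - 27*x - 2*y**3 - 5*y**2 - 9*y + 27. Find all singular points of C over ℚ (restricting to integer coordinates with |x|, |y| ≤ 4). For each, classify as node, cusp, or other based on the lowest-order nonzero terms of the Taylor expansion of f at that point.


Singular points: {(3, 0)}; classification: cusp.

Compute partial derivatives:
  f_x = -3*x**2 - 2*x*y + 18*x + 2*y**2 + 6*y - 27.
  f_y = -x**2 + 4*x*y + 6*x - 6*y**2 - 10*y - 9.
Scan x_0 ∈ {−4, ..., 4}. For each x_0, f_y(x_0, y) is a polynomial in y; find its integer roots y ∈ {−4, ..., 4}, then test f_x and f at those candidates.
  x = -4: f_y(-4, y) = -6*y**2 - 26*y - 49; no integer root y with |y| ≤ 4.
  x = -3: f_y(-3, y) = -6*y**2 - 22*y - 36; no integer root y with |y| ≤ 4.
  x = -2: f_y(-2, y) = -6*y**2 - 18*y - 25; no integer root y with |y| ≤ 4.
  x = -1: f_y(-1, y) = -6*y**2 - 14*y - 16; no integer root y with |y| ≤ 4.
  x = 0: f_y(0, y) = -6*y**2 - 10*y - 9; no integer root y with |y| ≤ 4.
  x = 1: f_y(1, y) = -6*y**2 - 6*y - 4; no integer root y with |y| ≤ 4.
  x = 2: f_y(2, y) = -6*y**2 - 2*y - 1; no integer root y with |y| ≤ 4.
  x = 3: f_y(3, y) = -6*y**2 + 2*y; vanishes at y ∈ {0}. (3, 0): f_x = 0, f = 0 — SINGULAR.
  x = 4: f_y(4, y) = -6*y**2 + 6*y - 1; no integer root y with |y| ≤ 4.
Only singular point on the grid: (3, 0).
Classify: substitute x = 3 + u, y = 0 + v and expand: f = -u**3 - u**2*v + 2*u*v**2 - 2*v**3 + v**2.
No constant or linear terms (consistent with a singular point). Quadratic part: v**2. Cubic part: -u**3 - u**2*v + 2*u*v**2 - 2*v**3.
The quadratic part v**2 is a perfect square, so there is a single (double) tangent line v = 0, i.e. y = 0. Restricting the cubic part to that line (v = 0) leaves -u**3 ≠ 0, so f is not divisible by v and the branch is v² ≈ u**3 to lowest order — this is a cusp.
Classification: cusp.


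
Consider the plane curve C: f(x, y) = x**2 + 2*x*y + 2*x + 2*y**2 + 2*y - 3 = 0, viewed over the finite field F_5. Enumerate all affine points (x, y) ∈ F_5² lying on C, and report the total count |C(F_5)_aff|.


Affine F_5-points: {(1, 0), (1, 3), (2, 0), (2, 2)}; count = 4.

For each of the 25 pairs (x, y) ∈ F_5², evaluate f(x, y) mod 5. Record the zeros.
  x = 0: [0↦2, 1↦1, 2↦4, 3↦1, 4↦2]  zeros at y ∈ ∅
  x = 1: [0↦0, 1↦1, 2↦1, 3↦0, 4↦3]  zeros at y ∈ {0, 3}
  x = 2: [0↦0, 1↦3, 2↦0, 3↦1, 4↦1]  zeros at y ∈ {0, 2}
  x = 3: [0↦2, 1↦2, 2↦1, 3↦4, 4↦1]  zeros at y ∈ ∅
  x = 4: [0↦1, 1↦3, 2↦4, 3↦4, 4↦3]  zeros at y ∈ ∅
Collecting zeros: affine points = {(1, 0), (1, 3), (2, 0), (2, 2)}.
Total count |C(F_5)_aff| = 4.


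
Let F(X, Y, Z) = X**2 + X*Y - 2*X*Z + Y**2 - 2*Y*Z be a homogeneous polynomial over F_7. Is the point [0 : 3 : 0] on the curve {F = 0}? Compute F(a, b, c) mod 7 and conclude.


F(0,3,0) ≡ 2 (mod 7); P is NOT on the curve.

Evaluate F(0, 3, 0) term-by-term (mod 7).
  X**2 ↦ 1·0·1·1 = 0
  X*Y ↦ 1·0·3·1 = 0
  -2*X*Z ↦ -2·0·1·0 = 0
  Y**2 ↦ 1·1·9·1 = 9
  -2*Y*Z ↦ -2·1·3·0 = 0
Sum: F(0, 3, 0) = (0) + (0) + (0) + (9) + (0) = 9.
Reducing mod 7: 9 ≡ 2 (mod 7).
Since F(a, b, c) ≡ 2 ≠ 0 (mod 7), P does NOT lie on the curve.


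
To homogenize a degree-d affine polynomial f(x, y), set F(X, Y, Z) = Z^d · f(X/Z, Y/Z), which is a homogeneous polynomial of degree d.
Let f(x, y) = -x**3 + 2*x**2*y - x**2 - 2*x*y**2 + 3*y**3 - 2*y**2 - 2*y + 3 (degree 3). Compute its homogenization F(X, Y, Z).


F(X, Y, Z) = -X**3 + 2*X**2*Y - X**2*Z - 2*X*Y**2 + 3*Y**3 - 2*Y**2*Z - 2*Y*Z**2 + 3*Z**3

deg(f) = 3.
Substitute x = X/Z, y = Y/Z into f, then multiply by Z^3.
  monomial -1·x^3·y^0 ↦ -1·X^3·Y^0·Z^0.
  monomial 2·x^2·y^1 ↦ 2·X^2·Y^1·Z^0.
  monomial -1·x^2·y^0 ↦ -1·X^2·Y^0·Z^1.
  monomial -2·x^1·y^2 ↦ -2·X^1·Y^2·Z^0.
  monomial 3·x^0·y^3 ↦ 3·X^0·Y^3·Z^0.
  monomial -2·x^0·y^2 ↦ -2·X^0·Y^2·Z^1.
  monomial -2·x^0·y^1 ↦ -2·X^0·Y^1·Z^2.
  monomial 3·x^0·y^0 ↦ 3·X^0·Y^0·Z^3.
Collecting: F(X, Y, Z) = -X**3 + 2*X**2*Y - X**2*Z - 2*X*Y**2 + 3*Y**3 - 2*Y**2*Z - 2*Y*Z**2 + 3*Z**3.


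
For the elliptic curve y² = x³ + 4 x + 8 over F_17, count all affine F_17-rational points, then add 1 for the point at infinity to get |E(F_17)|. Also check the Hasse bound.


Affine points = {(0, 5), (0, 12), (1, 8), (1, 9), (3, 8), (3, 9), (5, 0), (8, 5), (8, 12), (9, 5), (9, 12), (12, 4), (12, 13), (13, 8), (13, 9), (15, 3), (15, 14)}; affine count = 17; |E(F_17)| = 18.

Discriminant check: Δ ∝ 4a³ + 27b² = 4·4³ + 27·8² = 4·64 + 27·64 ≡ 12 (mod 17). Nonzero ⇒ E is nonsingular.
For each x ∈ F_17, compute rhs = x³ + 4·x + 8 mod 17, then count y ∈ F_17 with y² ≡ rhs.
  x = 0: rhs = 8, matching y values: 5, 12 (2 points).
  x = 1: rhs = 13, matching y values: 8, 9 (2 points).
  x = 2: rhs = 7, matching y values: none (0 points).
  x = 3: rhs = 13, matching y values: 8, 9 (2 points).
  x = 4: rhs = 3, matching y values: none (0 points).
  x = 5: rhs = 0, matching y values: 0 (1 points).
  x = 6: rhs = 10, matching y values: none (0 points).
  x = 7: rhs = 5, matching y values: none (0 points).
  x = 8: rhs = 8, matching y values: 5, 12 (2 points).
  x = 9: rhs = 8, matching y values: 5, 12 (2 points).
  x = 10: rhs = 11, matching y values: none (0 points).
  x = 11: rhs = 6, matching y values: none (0 points).
  x = 12: rhs = 16, matching y values: 4, 13 (2 points).
  x = 13: rhs = 13, matching y values: 8, 9 (2 points).
  x = 14: rhs = 3, matching y values: none (0 points).
  x = 15: rhs = 9, matching y values: 3, 14 (2 points).
  x = 16: rhs = 3, matching y values: none (0 points).
Total affine count: 17.
Full point count |E(F_17)| = 17 + 1 = 18.
Hasse bound: |18 − (17+1)| = |0| = 0 ≤ 2√17 ≈ 8.2462 ✓.


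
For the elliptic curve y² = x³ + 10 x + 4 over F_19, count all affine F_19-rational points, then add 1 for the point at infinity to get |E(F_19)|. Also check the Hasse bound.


Affine points = {(0, 2), (0, 17), (3, 2), (3, 17), (8, 8), (8, 11), (9, 5), (9, 14), (11, 1), (11, 18), (12, 3), (12, 16), (14, 0), (16, 2), (16, 17)}; affine count = 15; |E(F_19)| = 16.

Discriminant check: Δ ∝ 4a³ + 27b² = 4·10³ + 27·4² = 4·1000 + 27·16 ≡ 5 (mod 19). Nonzero ⇒ E is nonsingular.
For each x ∈ F_19, compute rhs = x³ + 10·x + 4 mod 19, then count y ∈ F_19 with y² ≡ rhs.
  x = 0: rhs = 4, matching y values: 2, 17 (2 points).
  x = 1: rhs = 15, matching y values: none (0 points).
  x = 2: rhs = 13, matching y values: none (0 points).
  x = 3: rhs = 4, matching y values: 2, 17 (2 points).
  x = 4: rhs = 13, matching y values: none (0 points).
  x = 5: rhs = 8, matching y values: none (0 points).
  x = 6: rhs = 14, matching y values: none (0 points).
  x = 7: rhs = 18, matching y values: none (0 points).
  x = 8: rhs = 7, matching y values: 8, 11 (2 points).
  x = 9: rhs = 6, matching y values: 5, 14 (2 points).
  x = 10: rhs = 2, matching y values: none (0 points).
  x = 11: rhs = 1, matching y values: 1, 18 (2 points).
  x = 12: rhs = 9, matching y values: 3, 16 (2 points).
  x = 13: rhs = 13, matching y values: none (0 points).
  x = 14: rhs = 0, matching y values: 0 (1 points).
  x = 15: rhs = 14, matching y values: none (0 points).
  x = 16: rhs = 4, matching y values: 2, 17 (2 points).
  x = 17: rhs = 14, matching y values: none (0 points).
  x = 18: rhs = 12, matching y values: none (0 points).
Total affine count: 15.
Full point count |E(F_19)| = 15 + 1 = 16.
Hasse bound: |16 − (19+1)| = |-4| = 4 ≤ 2√19 ≈ 8.7178 ✓.


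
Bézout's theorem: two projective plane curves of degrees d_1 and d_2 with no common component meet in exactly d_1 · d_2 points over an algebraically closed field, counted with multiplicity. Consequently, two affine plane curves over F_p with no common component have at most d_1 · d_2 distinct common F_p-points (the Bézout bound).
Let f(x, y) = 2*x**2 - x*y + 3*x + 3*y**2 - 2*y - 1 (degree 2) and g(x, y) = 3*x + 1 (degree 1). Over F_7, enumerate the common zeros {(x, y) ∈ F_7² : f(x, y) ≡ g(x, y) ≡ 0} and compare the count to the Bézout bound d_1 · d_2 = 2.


Common zeros: {(2, 3)}; count = 1; Bézout bound = 2.

deg(f) = 2, deg(g) = 1, so Bézout bound = 2.
Scan x ∈ F_7. For each x, list the y ∈ F_7 with f(x, y) ≡ 0 and those with g(x, y) ≡ 0 (mod 7); the common zeros in that column are the intersection.
  x = 0: f ≡ 0 at y ∈ {1, 2}; g ≡ 0 at y ∈ ∅; common: ∅.
  x = 1: f ≡ 0 at y ∈ ∅; g ≡ 0 at y ∈ ∅; common: ∅.
  x = 2: f ≡ 0 at y ∈ {3}; g ≡ 0 at y ∈ {0, 1, 2, 3, 4, 5, 6}; common: {3}.
  x = 3: f ≡ 0 at y ∈ {2}; g ≡ 0 at y ∈ ∅; common: ∅.
  x = 4: f ≡ 0 at y ∈ ∅; g ≡ 0 at y ∈ ∅; common: ∅.
  x = 5: f ≡ 0 at y ∈ {3, 4}; g ≡ 0 at y ∈ ∅; common: ∅.
  x = 6: f ≡ 0 at y ∈ {1, 4}; g ≡ 0 at y ∈ ∅; common: ∅.
Collecting: common zeros = {(2, 3)}, so the count is 1.
Comparison with the Bézout bound: 1 ≤ 2 = deg(f)·deg(g), as expected for curves with no common component (the affine F_7-count falls short of the bound because intersections may lie at infinity, over extension fields, or carry multiplicity).


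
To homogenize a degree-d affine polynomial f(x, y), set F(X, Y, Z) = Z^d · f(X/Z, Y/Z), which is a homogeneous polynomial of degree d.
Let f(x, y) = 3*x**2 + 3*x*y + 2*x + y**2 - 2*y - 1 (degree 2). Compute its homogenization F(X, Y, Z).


F(X, Y, Z) = 3*X**2 + 3*X*Y + 2*X*Z + Y**2 - 2*Y*Z - Z**2

deg(f) = 2.
Substitute x = X/Z, y = Y/Z into f, then multiply by Z^2.
  monomial 3·x^2·y^0 ↦ 3·X^2·Y^0·Z^0.
  monomial 3·x^1·y^1 ↦ 3·X^1·Y^1·Z^0.
  monomial 2·x^1·y^0 ↦ 2·X^1·Y^0·Z^1.
  monomial 1·x^0·y^2 ↦ 1·X^0·Y^2·Z^0.
  monomial -2·x^0·y^1 ↦ -2·X^0·Y^1·Z^1.
  monomial -1·x^0·y^0 ↦ -1·X^0·Y^0·Z^2.
Collecting: F(X, Y, Z) = 3*X**2 + 3*X*Y + 2*X*Z + Y**2 - 2*Y*Z - Z**2.


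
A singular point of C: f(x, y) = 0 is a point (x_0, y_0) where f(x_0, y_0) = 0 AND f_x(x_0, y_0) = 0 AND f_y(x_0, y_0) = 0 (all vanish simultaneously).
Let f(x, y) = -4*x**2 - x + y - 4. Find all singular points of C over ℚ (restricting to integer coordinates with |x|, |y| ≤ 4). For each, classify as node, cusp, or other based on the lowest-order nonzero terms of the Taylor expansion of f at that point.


No singular points in the scanned grid; C is smooth there.

Compute partial derivatives:
  f_x = -8*x - 1.
  f_y = 1.
f_y = 1 is a nonzero constant, so f_y never vanishes: no point (x, y) can satisfy f = f_x = f_y = 0. In particular no (x, y) ∈ {−4, ..., 4}² is singular; the curve is smooth.


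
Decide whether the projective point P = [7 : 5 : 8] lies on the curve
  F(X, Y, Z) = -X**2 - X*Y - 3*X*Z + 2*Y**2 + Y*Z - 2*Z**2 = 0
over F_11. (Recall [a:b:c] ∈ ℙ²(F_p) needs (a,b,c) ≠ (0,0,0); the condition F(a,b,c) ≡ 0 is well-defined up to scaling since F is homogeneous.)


F(7,5,8) ≡ 7 (mod 11); P is NOT on the curve.

Evaluate F(7, 5, 8) term-by-term (mod 11).
  -X**2 ↦ -1·49·1·1 = -49
  -X*Y ↦ -1·7·5·1 = -35
  -3*X*Z ↦ -3·7·1·8 = -168
  2*Y**2 ↦ 2·1·25·1 = 50
  Y*Z ↦ 1·1·5·8 = 40
  -2*Z**2 ↦ -2·1·1·64 = -128
Sum: F(7, 5, 8) = (-49) + (-35) + (-168) + (50) + (40) + (-128) = -290.
Reducing mod 11: -290 ≡ 7 (mod 11).
Since F(a, b, c) ≡ 7 ≠ 0 (mod 11), P does NOT lie on the curve.


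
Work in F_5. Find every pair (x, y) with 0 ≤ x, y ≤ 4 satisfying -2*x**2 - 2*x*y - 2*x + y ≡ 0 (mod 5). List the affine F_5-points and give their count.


Affine F_5-points: {(0, 0), (1, 1), (2, 1), (4, 0)}; count = 4.

For each of the 25 pairs (x, y) ∈ F_5², evaluate f(x, y) mod 5. Record the zeros.
  x = 0: [0↦0, 1↦1, 2↦2, 3↦3, 4↦4]  zeros at y ∈ {0}
  x = 1: [0↦1, 1↦0, 2↦4, 3↦3, 4↦2]  zeros at y ∈ {1}
  x = 2: [0↦3, 1↦0, 2↦2, 3↦4, 4↦1]  zeros at y ∈ {1}
  x = 3: [0↦1, 1↦1, 2↦1, 3↦1, 4↦1]  zeros at y ∈ ∅
  x = 4: [0↦0, 1↦3, 2↦1, 3↦4, 4↦2]  zeros at y ∈ {0}
Collecting zeros: affine points = {(0, 0), (1, 1), (2, 1), (4, 0)}.
Total count |C(F_5)_aff| = 4.


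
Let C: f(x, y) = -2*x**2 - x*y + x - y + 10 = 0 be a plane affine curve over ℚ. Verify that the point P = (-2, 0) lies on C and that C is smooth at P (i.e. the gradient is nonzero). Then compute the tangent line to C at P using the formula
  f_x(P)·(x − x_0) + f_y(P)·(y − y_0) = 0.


Tangent line at P: 9*x + y + 18 = 0.

Step 1: f(-2, 0) = 0, so P lies on C.
Step 2: partial derivatives
  f_x(x, y) = -4*x - y + 1, f_y(x, y) = -x - 1.
  f_x(P) = 9, f_y(P) = 1 (gradient nonzero, so P is smooth).
Step 3: tangent line at P: 9·(x − -2) + 1·(y − 0) = 0.
Expanding: 9*x + y + 18 = 0.


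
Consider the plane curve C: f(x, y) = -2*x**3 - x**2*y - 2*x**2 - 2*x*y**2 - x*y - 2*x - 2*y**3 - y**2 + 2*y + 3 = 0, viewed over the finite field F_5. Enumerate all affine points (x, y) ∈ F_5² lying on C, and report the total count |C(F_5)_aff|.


Affine F_5-points: {(2, 0), (3, 0), (3, 4), (4, 0)}; count = 4.

For each of the 25 pairs (x, y) ∈ F_5², evaluate f(x, y) mod 5. Record the zeros.
  x = 0: [0↦3, 1↦2, 2↦2, 3↦1, 4↦2]  zeros at y ∈ ∅
  x = 1: [0↦2, 1↦2, 2↦4, 3↦1, 4↦1]  zeros at y ∈ ∅
  x = 2: [0↦0, 1↦4, 2↦1, 3↦4, 4↦1]  zeros at y ∈ {0}
  x = 3: [0↦0, 1↦1, 2↦1, 3↦3, 4↦0]  zeros at y ∈ {0, 4}
  x = 4: [0↦0, 1↦1, 2↦2, 3↦1, 4↦1]  zeros at y ∈ {0}
Collecting zeros: affine points = {(2, 0), (3, 0), (3, 4), (4, 0)}.
Total count |C(F_5)_aff| = 4.


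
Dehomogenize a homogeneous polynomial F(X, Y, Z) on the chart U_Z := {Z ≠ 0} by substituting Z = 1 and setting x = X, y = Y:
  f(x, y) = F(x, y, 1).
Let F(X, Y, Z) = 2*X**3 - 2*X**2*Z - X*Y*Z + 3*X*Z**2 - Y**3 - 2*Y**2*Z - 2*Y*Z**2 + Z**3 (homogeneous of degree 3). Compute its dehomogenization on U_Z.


f(x, y) = 2*x**3 - 2*x**2 - x*y + 3*x - y**3 - 2*y**2 - 2*y + 1

On U_Z we set Z = 1. Each monomial c·X^i·Y^j·Z^k in F becomes c·x^i·y^j·1^k = c·x^i·y^j.
Substituting Z = 1: F(X, Y, 1) = 2*x**3 - 2*x**2 - x*y + 3*x - y**3 - 2*y**2 - 2*y + 1.
Note: deg(f) ≤ deg(F) = 3; strict inequality happens when F is divisible by Z (lost terms).


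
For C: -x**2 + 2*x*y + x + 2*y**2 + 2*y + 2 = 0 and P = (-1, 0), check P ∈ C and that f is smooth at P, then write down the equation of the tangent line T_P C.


Tangent line at P: 3*x + 3 = 0.

Step 1: f(-1, 0) = 0, so P lies on C.
Step 2: partial derivatives
  f_x(x, y) = -2*x + 2*y + 1, f_y(x, y) = 2*x + 4*y + 2.
  f_x(P) = 3, f_y(P) = 0 (gradient nonzero, so P is smooth).
Step 3: tangent line at P: 3·(x − -1) + 0·(y − 0) = 0.
Expanding: 3*x + 3 = 0.


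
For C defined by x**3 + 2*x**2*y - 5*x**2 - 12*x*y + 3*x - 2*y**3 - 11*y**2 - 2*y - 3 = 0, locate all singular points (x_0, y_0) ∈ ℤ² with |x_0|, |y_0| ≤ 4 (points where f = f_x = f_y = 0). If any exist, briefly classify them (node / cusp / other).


Singular points: {(3, -2)}; classification: cusp.

Compute partial derivatives:
  f_x = 3*x**2 + 4*x*y - 10*x - 12*y + 3.
  f_y = 2*x**2 - 12*x - 6*y**2 - 22*y - 2.
Scan x_0 ∈ {−4, ..., 4}. For each x_0, f_y(x_0, y) is a polynomial in y; find its integer roots y ∈ {−4, ..., 4}, then test f_x and f at those candidates.
  x = -4: f_y(-4, y) = -6*y**2 - 22*y + 78; no integer root y with |y| ≤ 4.
  x = -3: f_y(-3, y) = -6*y**2 - 22*y + 52; no integer root y with |y| ≤ 4.
  x = -2: f_y(-2, y) = -6*y**2 - 22*y + 30; no integer root y with |y| ≤ 4.
  x = -1: f_y(-1, y) = -6*y**2 - 22*y + 12; no integer root y with |y| ≤ 4.
  x = 0: f_y(0, y) = -6*y**2 - 22*y - 2; no integer root y with |y| ≤ 4.
  x = 1: f_y(1, y) = -6*y**2 - 22*y - 12; vanishes at y ∈ {-3}. (1, -3): f_x = 20 ≠ 0.
  x = 2: f_y(2, y) = -6*y**2 - 22*y - 18; no integer root y with |y| ≤ 4.
  x = 3: f_y(3, y) = -6*y**2 - 22*y - 20; vanishes at y ∈ {-2}. (3, -2): f_x = 0, f = 0 — SINGULAR.
  x = 4: f_y(4, y) = -6*y**2 - 22*y - 18; no integer root y with |y| ≤ 4.
Only singular point on the grid: (3, -2).
Classify: substitute x = 3 + u, y = -2 + v and expand: f = u**3 + 2*u**2*v - 2*v**3 + v**2.
No constant or linear terms (consistent with a singular point). Quadratic part: v**2. Cubic part: u**3 + 2*u**2*v - 2*v**3.
The quadratic part v**2 is a perfect square, so there is a single (double) tangent line v = 0, i.e. y = -2. Restricting the cubic part to that line (v = 0) leaves u**3 ≠ 0, so f is not divisible by v and the branch is v² ≈ -u**3 to lowest order — this is a cusp.
Classification: cusp.
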